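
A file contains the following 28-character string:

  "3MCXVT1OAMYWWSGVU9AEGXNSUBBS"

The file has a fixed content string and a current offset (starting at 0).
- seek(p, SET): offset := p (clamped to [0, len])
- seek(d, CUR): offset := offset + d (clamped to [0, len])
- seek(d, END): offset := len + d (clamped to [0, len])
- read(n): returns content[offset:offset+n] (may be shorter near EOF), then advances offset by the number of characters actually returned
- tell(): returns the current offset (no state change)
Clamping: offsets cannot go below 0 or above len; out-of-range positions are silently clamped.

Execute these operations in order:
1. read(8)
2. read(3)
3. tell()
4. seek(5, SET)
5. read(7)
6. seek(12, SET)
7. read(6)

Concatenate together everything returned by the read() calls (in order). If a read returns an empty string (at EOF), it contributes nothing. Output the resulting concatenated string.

Answer: 3MCXVT1OAMYT1OAMYWWSGVU9

Derivation:
After 1 (read(8)): returned '3MCXVT1O', offset=8
After 2 (read(3)): returned 'AMY', offset=11
After 3 (tell()): offset=11
After 4 (seek(5, SET)): offset=5
After 5 (read(7)): returned 'T1OAMYW', offset=12
After 6 (seek(12, SET)): offset=12
After 7 (read(6)): returned 'WSGVU9', offset=18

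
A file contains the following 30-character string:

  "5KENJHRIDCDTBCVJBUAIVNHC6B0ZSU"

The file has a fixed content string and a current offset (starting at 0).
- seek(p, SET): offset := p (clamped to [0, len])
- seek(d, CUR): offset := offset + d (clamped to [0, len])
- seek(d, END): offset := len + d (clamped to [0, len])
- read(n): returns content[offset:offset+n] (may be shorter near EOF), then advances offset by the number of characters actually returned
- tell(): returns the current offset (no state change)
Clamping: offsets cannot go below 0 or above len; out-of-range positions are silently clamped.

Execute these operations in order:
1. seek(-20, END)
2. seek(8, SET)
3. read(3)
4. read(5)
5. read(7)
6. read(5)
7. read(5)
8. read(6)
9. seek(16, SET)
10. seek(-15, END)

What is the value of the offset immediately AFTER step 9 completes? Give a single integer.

After 1 (seek(-20, END)): offset=10
After 2 (seek(8, SET)): offset=8
After 3 (read(3)): returned 'DCD', offset=11
After 4 (read(5)): returned 'TBCVJ', offset=16
After 5 (read(7)): returned 'BUAIVNH', offset=23
After 6 (read(5)): returned 'C6B0Z', offset=28
After 7 (read(5)): returned 'SU', offset=30
After 8 (read(6)): returned '', offset=30
After 9 (seek(16, SET)): offset=16

Answer: 16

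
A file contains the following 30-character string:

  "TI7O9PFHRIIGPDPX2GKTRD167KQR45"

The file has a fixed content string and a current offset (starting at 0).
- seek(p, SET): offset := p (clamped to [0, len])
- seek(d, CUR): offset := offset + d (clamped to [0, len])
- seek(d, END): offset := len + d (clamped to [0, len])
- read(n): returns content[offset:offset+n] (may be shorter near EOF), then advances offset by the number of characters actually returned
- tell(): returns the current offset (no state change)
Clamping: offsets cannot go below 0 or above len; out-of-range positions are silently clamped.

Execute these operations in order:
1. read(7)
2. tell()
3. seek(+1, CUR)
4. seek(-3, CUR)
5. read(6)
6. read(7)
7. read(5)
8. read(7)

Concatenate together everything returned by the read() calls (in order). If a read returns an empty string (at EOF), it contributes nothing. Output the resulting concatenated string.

Answer: TI7O9PFPFHRIIGPDPX2GKTRD167KQR45

Derivation:
After 1 (read(7)): returned 'TI7O9PF', offset=7
After 2 (tell()): offset=7
After 3 (seek(+1, CUR)): offset=8
After 4 (seek(-3, CUR)): offset=5
After 5 (read(6)): returned 'PFHRII', offset=11
After 6 (read(7)): returned 'GPDPX2G', offset=18
After 7 (read(5)): returned 'KTRD1', offset=23
After 8 (read(7)): returned '67KQR45', offset=30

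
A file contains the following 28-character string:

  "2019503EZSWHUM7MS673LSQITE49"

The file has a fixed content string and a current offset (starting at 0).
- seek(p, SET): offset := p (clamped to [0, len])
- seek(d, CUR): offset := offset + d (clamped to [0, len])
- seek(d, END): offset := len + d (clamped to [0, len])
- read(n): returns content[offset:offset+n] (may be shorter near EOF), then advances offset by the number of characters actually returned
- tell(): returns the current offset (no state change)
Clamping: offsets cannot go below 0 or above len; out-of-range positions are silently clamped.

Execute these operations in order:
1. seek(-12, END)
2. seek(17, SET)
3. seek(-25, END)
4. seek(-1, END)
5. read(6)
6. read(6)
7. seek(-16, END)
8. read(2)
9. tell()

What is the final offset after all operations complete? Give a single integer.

After 1 (seek(-12, END)): offset=16
After 2 (seek(17, SET)): offset=17
After 3 (seek(-25, END)): offset=3
After 4 (seek(-1, END)): offset=27
After 5 (read(6)): returned '9', offset=28
After 6 (read(6)): returned '', offset=28
After 7 (seek(-16, END)): offset=12
After 8 (read(2)): returned 'UM', offset=14
After 9 (tell()): offset=14

Answer: 14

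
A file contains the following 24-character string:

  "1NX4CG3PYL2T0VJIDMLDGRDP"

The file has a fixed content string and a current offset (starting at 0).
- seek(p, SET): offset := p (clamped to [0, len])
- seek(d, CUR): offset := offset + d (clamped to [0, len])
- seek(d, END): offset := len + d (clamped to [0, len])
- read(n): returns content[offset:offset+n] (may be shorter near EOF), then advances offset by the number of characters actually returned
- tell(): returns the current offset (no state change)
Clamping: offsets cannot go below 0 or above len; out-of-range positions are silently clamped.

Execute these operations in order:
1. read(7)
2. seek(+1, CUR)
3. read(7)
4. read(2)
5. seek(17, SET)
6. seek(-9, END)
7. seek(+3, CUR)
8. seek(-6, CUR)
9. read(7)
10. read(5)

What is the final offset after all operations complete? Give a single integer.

After 1 (read(7)): returned '1NX4CG3', offset=7
After 2 (seek(+1, CUR)): offset=8
After 3 (read(7)): returned 'YL2T0VJ', offset=15
After 4 (read(2)): returned 'ID', offset=17
After 5 (seek(17, SET)): offset=17
After 6 (seek(-9, END)): offset=15
After 7 (seek(+3, CUR)): offset=18
After 8 (seek(-6, CUR)): offset=12
After 9 (read(7)): returned '0VJIDML', offset=19
After 10 (read(5)): returned 'DGRDP', offset=24

Answer: 24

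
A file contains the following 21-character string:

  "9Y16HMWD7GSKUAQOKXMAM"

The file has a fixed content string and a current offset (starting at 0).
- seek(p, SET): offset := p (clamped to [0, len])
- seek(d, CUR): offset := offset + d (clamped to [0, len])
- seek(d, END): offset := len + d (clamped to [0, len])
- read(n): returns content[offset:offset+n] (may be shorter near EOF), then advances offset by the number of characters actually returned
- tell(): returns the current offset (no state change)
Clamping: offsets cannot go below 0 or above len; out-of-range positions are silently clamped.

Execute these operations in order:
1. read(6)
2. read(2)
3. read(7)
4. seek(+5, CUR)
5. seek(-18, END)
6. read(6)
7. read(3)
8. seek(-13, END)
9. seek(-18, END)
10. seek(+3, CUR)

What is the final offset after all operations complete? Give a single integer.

Answer: 6

Derivation:
After 1 (read(6)): returned '9Y16HM', offset=6
After 2 (read(2)): returned 'WD', offset=8
After 3 (read(7)): returned '7GSKUAQ', offset=15
After 4 (seek(+5, CUR)): offset=20
After 5 (seek(-18, END)): offset=3
After 6 (read(6)): returned '6HMWD7', offset=9
After 7 (read(3)): returned 'GSK', offset=12
After 8 (seek(-13, END)): offset=8
After 9 (seek(-18, END)): offset=3
After 10 (seek(+3, CUR)): offset=6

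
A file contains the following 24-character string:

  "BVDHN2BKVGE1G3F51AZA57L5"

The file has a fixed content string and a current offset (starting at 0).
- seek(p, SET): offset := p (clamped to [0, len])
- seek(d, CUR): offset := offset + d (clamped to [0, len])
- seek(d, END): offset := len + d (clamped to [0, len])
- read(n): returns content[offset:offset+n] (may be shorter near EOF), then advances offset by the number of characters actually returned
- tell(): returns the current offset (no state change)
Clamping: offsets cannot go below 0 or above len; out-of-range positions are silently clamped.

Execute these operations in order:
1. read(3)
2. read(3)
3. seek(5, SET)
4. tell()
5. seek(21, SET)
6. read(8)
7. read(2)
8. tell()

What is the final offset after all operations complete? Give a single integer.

After 1 (read(3)): returned 'BVD', offset=3
After 2 (read(3)): returned 'HN2', offset=6
After 3 (seek(5, SET)): offset=5
After 4 (tell()): offset=5
After 5 (seek(21, SET)): offset=21
After 6 (read(8)): returned '7L5', offset=24
After 7 (read(2)): returned '', offset=24
After 8 (tell()): offset=24

Answer: 24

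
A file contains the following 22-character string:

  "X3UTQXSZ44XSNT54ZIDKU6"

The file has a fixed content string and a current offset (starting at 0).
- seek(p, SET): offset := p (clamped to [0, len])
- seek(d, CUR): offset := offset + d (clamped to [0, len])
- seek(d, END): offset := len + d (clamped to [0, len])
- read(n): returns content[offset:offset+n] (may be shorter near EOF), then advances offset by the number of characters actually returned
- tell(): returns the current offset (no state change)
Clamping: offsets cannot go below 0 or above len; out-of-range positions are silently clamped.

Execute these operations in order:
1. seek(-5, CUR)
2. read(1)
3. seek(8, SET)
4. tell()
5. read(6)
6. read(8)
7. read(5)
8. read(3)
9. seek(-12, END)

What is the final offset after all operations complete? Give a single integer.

Answer: 10

Derivation:
After 1 (seek(-5, CUR)): offset=0
After 2 (read(1)): returned 'X', offset=1
After 3 (seek(8, SET)): offset=8
After 4 (tell()): offset=8
After 5 (read(6)): returned '44XSNT', offset=14
After 6 (read(8)): returned '54ZIDKU6', offset=22
After 7 (read(5)): returned '', offset=22
After 8 (read(3)): returned '', offset=22
After 9 (seek(-12, END)): offset=10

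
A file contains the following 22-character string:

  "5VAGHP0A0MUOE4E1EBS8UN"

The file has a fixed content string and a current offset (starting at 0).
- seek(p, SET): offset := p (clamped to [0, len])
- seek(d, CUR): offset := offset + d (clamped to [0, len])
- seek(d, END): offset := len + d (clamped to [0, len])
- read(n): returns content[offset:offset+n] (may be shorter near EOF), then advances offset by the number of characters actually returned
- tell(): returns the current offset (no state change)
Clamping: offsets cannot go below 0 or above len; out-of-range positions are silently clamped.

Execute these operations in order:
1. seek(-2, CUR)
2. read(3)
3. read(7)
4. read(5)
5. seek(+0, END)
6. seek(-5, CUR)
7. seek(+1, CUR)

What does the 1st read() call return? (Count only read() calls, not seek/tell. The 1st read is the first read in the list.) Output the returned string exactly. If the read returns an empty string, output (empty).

Answer: 5VA

Derivation:
After 1 (seek(-2, CUR)): offset=0
After 2 (read(3)): returned '5VA', offset=3
After 3 (read(7)): returned 'GHP0A0M', offset=10
After 4 (read(5)): returned 'UOE4E', offset=15
After 5 (seek(+0, END)): offset=22
After 6 (seek(-5, CUR)): offset=17
After 7 (seek(+1, CUR)): offset=18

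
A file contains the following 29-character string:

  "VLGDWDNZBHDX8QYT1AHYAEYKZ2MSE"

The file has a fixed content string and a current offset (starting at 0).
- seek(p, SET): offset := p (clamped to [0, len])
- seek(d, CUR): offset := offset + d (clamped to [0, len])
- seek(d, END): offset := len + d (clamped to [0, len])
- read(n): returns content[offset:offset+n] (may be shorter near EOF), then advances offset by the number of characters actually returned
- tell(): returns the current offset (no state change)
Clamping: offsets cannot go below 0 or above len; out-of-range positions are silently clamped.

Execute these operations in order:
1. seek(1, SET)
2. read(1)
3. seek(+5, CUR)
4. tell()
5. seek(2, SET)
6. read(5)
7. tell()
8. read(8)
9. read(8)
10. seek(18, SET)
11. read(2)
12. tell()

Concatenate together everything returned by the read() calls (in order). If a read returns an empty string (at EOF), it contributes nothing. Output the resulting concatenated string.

After 1 (seek(1, SET)): offset=1
After 2 (read(1)): returned 'L', offset=2
After 3 (seek(+5, CUR)): offset=7
After 4 (tell()): offset=7
After 5 (seek(2, SET)): offset=2
After 6 (read(5)): returned 'GDWDN', offset=7
After 7 (tell()): offset=7
After 8 (read(8)): returned 'ZBHDX8QY', offset=15
After 9 (read(8)): returned 'T1AHYAEY', offset=23
After 10 (seek(18, SET)): offset=18
After 11 (read(2)): returned 'HY', offset=20
After 12 (tell()): offset=20

Answer: LGDWDNZBHDX8QYT1AHYAEYHY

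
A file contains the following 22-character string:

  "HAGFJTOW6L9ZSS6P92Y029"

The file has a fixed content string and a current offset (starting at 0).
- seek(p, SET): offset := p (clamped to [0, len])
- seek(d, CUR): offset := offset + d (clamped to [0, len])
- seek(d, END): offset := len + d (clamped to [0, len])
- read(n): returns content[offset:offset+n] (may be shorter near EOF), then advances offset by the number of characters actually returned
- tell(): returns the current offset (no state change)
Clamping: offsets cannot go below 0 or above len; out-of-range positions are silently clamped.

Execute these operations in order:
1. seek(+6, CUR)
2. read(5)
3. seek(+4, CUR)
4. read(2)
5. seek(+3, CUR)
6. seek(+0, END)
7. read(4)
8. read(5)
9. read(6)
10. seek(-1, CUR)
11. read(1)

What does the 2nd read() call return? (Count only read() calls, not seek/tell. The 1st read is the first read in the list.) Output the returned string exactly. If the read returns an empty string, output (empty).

Answer: P9

Derivation:
After 1 (seek(+6, CUR)): offset=6
After 2 (read(5)): returned 'OW6L9', offset=11
After 3 (seek(+4, CUR)): offset=15
After 4 (read(2)): returned 'P9', offset=17
After 5 (seek(+3, CUR)): offset=20
After 6 (seek(+0, END)): offset=22
After 7 (read(4)): returned '', offset=22
After 8 (read(5)): returned '', offset=22
After 9 (read(6)): returned '', offset=22
After 10 (seek(-1, CUR)): offset=21
After 11 (read(1)): returned '9', offset=22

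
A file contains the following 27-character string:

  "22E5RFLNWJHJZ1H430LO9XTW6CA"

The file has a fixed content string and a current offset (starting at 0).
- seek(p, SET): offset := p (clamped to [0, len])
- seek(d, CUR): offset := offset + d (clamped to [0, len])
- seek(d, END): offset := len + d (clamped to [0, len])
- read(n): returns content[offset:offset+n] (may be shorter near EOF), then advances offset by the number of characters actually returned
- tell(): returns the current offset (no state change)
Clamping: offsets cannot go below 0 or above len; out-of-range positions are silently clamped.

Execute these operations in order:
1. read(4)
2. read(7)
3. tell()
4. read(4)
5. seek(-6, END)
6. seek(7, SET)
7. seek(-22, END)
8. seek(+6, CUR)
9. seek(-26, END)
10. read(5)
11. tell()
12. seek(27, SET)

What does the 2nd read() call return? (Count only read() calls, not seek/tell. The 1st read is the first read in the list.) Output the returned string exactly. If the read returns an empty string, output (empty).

Answer: RFLNWJH

Derivation:
After 1 (read(4)): returned '22E5', offset=4
After 2 (read(7)): returned 'RFLNWJH', offset=11
After 3 (tell()): offset=11
After 4 (read(4)): returned 'JZ1H', offset=15
After 5 (seek(-6, END)): offset=21
After 6 (seek(7, SET)): offset=7
After 7 (seek(-22, END)): offset=5
After 8 (seek(+6, CUR)): offset=11
After 9 (seek(-26, END)): offset=1
After 10 (read(5)): returned '2E5RF', offset=6
After 11 (tell()): offset=6
After 12 (seek(27, SET)): offset=27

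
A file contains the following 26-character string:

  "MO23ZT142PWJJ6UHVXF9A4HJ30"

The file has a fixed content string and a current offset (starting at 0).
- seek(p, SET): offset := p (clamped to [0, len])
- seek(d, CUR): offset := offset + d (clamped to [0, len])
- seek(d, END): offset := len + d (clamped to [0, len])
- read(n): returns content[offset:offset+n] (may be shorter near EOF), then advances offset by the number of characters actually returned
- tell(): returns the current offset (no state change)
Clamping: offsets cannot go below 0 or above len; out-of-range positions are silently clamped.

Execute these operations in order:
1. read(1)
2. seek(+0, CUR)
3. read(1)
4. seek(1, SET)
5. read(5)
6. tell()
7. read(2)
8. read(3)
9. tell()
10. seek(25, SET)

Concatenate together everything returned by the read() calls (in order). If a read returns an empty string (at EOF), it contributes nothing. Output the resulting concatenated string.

After 1 (read(1)): returned 'M', offset=1
After 2 (seek(+0, CUR)): offset=1
After 3 (read(1)): returned 'O', offset=2
After 4 (seek(1, SET)): offset=1
After 5 (read(5)): returned 'O23ZT', offset=6
After 6 (tell()): offset=6
After 7 (read(2)): returned '14', offset=8
After 8 (read(3)): returned '2PW', offset=11
After 9 (tell()): offset=11
After 10 (seek(25, SET)): offset=25

Answer: MOO23ZT142PW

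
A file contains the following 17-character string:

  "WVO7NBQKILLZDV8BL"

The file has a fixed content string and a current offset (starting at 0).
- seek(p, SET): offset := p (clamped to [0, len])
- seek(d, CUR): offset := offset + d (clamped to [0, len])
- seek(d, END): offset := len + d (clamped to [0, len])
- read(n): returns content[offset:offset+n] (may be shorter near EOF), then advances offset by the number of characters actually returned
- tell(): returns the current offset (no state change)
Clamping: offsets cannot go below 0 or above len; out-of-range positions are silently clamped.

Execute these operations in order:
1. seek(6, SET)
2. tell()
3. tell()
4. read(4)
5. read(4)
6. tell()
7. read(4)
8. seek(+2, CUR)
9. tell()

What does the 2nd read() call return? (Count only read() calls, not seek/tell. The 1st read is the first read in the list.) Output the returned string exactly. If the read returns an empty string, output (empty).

After 1 (seek(6, SET)): offset=6
After 2 (tell()): offset=6
After 3 (tell()): offset=6
After 4 (read(4)): returned 'QKIL', offset=10
After 5 (read(4)): returned 'LZDV', offset=14
After 6 (tell()): offset=14
After 7 (read(4)): returned '8BL', offset=17
After 8 (seek(+2, CUR)): offset=17
After 9 (tell()): offset=17

Answer: LZDV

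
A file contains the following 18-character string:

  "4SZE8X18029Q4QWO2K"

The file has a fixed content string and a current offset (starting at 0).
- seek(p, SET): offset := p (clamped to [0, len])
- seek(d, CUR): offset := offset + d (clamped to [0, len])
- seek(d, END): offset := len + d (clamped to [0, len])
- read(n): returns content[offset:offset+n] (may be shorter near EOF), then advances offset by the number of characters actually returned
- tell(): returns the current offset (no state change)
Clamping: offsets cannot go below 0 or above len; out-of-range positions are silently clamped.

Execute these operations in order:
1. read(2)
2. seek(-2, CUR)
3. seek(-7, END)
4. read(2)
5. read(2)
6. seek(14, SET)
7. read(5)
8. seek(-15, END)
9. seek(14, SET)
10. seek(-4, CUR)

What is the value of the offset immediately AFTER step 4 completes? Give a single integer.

After 1 (read(2)): returned '4S', offset=2
After 2 (seek(-2, CUR)): offset=0
After 3 (seek(-7, END)): offset=11
After 4 (read(2)): returned 'Q4', offset=13

Answer: 13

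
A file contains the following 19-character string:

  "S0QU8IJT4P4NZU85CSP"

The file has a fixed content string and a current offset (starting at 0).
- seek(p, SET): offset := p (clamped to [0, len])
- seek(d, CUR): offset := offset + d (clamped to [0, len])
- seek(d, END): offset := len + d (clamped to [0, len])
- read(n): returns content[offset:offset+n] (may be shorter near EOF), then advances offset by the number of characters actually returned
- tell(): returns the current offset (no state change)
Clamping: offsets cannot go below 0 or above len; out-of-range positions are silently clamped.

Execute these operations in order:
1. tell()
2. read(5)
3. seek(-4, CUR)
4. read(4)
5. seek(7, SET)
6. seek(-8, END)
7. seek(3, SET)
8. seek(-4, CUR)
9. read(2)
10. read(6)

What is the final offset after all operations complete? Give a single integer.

After 1 (tell()): offset=0
After 2 (read(5)): returned 'S0QU8', offset=5
After 3 (seek(-4, CUR)): offset=1
After 4 (read(4)): returned '0QU8', offset=5
After 5 (seek(7, SET)): offset=7
After 6 (seek(-8, END)): offset=11
After 7 (seek(3, SET)): offset=3
After 8 (seek(-4, CUR)): offset=0
After 9 (read(2)): returned 'S0', offset=2
After 10 (read(6)): returned 'QU8IJT', offset=8

Answer: 8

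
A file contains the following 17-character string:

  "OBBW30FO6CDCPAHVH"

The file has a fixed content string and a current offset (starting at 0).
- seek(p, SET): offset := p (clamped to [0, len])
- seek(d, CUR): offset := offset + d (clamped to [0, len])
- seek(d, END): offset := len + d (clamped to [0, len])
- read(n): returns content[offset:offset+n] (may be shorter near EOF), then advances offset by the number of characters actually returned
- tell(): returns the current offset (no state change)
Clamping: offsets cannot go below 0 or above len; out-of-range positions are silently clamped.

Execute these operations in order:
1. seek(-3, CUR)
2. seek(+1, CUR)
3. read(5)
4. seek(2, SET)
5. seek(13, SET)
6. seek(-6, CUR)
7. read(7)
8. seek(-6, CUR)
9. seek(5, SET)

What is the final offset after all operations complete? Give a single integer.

Answer: 5

Derivation:
After 1 (seek(-3, CUR)): offset=0
After 2 (seek(+1, CUR)): offset=1
After 3 (read(5)): returned 'BBW30', offset=6
After 4 (seek(2, SET)): offset=2
After 5 (seek(13, SET)): offset=13
After 6 (seek(-6, CUR)): offset=7
After 7 (read(7)): returned 'O6CDCPA', offset=14
After 8 (seek(-6, CUR)): offset=8
After 9 (seek(5, SET)): offset=5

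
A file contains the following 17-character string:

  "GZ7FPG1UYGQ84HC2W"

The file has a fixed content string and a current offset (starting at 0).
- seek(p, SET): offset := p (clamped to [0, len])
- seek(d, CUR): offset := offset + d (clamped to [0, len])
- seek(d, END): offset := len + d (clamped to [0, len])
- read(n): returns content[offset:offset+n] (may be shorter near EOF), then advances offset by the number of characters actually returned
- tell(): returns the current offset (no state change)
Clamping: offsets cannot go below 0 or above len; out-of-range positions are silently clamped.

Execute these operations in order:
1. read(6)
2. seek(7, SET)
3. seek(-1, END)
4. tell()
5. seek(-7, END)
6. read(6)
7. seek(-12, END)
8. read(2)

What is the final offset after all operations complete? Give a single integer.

Answer: 7

Derivation:
After 1 (read(6)): returned 'GZ7FPG', offset=6
After 2 (seek(7, SET)): offset=7
After 3 (seek(-1, END)): offset=16
After 4 (tell()): offset=16
After 5 (seek(-7, END)): offset=10
After 6 (read(6)): returned 'Q84HC2', offset=16
After 7 (seek(-12, END)): offset=5
After 8 (read(2)): returned 'G1', offset=7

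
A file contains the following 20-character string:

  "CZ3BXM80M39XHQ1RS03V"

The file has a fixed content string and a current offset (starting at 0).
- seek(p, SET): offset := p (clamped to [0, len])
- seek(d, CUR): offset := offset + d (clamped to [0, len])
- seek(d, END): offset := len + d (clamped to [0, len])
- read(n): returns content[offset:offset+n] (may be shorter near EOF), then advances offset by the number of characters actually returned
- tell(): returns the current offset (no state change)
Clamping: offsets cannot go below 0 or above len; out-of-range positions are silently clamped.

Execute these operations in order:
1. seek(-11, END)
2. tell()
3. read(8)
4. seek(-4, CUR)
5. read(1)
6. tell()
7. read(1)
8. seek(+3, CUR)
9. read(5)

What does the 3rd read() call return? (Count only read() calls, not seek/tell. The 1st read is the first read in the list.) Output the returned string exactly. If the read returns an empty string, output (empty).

After 1 (seek(-11, END)): offset=9
After 2 (tell()): offset=9
After 3 (read(8)): returned '39XHQ1RS', offset=17
After 4 (seek(-4, CUR)): offset=13
After 5 (read(1)): returned 'Q', offset=14
After 6 (tell()): offset=14
After 7 (read(1)): returned '1', offset=15
After 8 (seek(+3, CUR)): offset=18
After 9 (read(5)): returned '3V', offset=20

Answer: 1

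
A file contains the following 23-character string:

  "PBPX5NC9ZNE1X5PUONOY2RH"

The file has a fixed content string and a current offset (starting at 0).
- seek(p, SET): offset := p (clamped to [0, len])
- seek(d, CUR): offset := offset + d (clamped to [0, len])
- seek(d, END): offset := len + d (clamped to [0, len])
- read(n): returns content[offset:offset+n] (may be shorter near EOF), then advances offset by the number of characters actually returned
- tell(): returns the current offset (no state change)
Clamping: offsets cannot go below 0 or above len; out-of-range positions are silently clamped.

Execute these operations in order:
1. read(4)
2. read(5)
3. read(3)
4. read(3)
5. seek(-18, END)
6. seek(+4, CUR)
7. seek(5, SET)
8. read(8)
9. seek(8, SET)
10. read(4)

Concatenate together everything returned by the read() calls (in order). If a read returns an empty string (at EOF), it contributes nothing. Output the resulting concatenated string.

After 1 (read(4)): returned 'PBPX', offset=4
After 2 (read(5)): returned '5NC9Z', offset=9
After 3 (read(3)): returned 'NE1', offset=12
After 4 (read(3)): returned 'X5P', offset=15
After 5 (seek(-18, END)): offset=5
After 6 (seek(+4, CUR)): offset=9
After 7 (seek(5, SET)): offset=5
After 8 (read(8)): returned 'NC9ZNE1X', offset=13
After 9 (seek(8, SET)): offset=8
After 10 (read(4)): returned 'ZNE1', offset=12

Answer: PBPX5NC9ZNE1X5PNC9ZNE1XZNE1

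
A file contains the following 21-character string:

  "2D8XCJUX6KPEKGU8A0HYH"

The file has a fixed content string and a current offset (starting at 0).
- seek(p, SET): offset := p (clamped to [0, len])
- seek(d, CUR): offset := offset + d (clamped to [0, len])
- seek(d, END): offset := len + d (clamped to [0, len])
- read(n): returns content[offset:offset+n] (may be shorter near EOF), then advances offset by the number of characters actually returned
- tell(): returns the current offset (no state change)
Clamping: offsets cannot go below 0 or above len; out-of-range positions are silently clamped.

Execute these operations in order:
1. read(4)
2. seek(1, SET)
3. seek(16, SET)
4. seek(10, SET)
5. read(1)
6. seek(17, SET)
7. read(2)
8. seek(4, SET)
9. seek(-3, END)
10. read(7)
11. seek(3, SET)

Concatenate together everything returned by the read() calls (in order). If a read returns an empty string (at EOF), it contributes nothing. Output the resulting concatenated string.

Answer: 2D8XP0HHYH

Derivation:
After 1 (read(4)): returned '2D8X', offset=4
After 2 (seek(1, SET)): offset=1
After 3 (seek(16, SET)): offset=16
After 4 (seek(10, SET)): offset=10
After 5 (read(1)): returned 'P', offset=11
After 6 (seek(17, SET)): offset=17
After 7 (read(2)): returned '0H', offset=19
After 8 (seek(4, SET)): offset=4
After 9 (seek(-3, END)): offset=18
After 10 (read(7)): returned 'HYH', offset=21
After 11 (seek(3, SET)): offset=3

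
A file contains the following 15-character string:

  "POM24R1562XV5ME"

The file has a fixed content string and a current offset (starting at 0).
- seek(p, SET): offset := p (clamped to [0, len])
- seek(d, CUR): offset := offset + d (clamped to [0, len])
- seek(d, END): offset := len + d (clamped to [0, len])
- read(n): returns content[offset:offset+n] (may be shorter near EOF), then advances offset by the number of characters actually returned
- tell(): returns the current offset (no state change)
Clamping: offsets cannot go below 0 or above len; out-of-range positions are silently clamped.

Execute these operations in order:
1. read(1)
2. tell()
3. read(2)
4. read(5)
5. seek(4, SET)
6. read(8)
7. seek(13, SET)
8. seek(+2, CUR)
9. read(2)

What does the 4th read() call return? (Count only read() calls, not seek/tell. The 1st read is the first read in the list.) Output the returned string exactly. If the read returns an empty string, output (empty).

After 1 (read(1)): returned 'P', offset=1
After 2 (tell()): offset=1
After 3 (read(2)): returned 'OM', offset=3
After 4 (read(5)): returned '24R15', offset=8
After 5 (seek(4, SET)): offset=4
After 6 (read(8)): returned '4R1562XV', offset=12
After 7 (seek(13, SET)): offset=13
After 8 (seek(+2, CUR)): offset=15
After 9 (read(2)): returned '', offset=15

Answer: 4R1562XV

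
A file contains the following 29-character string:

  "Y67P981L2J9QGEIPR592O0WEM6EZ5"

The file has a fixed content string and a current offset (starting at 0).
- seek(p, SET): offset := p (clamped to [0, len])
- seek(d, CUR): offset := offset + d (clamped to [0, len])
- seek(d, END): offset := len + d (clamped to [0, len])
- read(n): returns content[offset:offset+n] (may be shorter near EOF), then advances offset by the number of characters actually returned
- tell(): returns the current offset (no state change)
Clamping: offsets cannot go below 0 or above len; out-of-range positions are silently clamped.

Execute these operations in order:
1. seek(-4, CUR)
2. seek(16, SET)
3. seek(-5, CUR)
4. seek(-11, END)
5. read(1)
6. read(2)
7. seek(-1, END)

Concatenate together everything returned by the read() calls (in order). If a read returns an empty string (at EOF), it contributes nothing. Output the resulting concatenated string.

After 1 (seek(-4, CUR)): offset=0
After 2 (seek(16, SET)): offset=16
After 3 (seek(-5, CUR)): offset=11
After 4 (seek(-11, END)): offset=18
After 5 (read(1)): returned '9', offset=19
After 6 (read(2)): returned '2O', offset=21
After 7 (seek(-1, END)): offset=28

Answer: 92O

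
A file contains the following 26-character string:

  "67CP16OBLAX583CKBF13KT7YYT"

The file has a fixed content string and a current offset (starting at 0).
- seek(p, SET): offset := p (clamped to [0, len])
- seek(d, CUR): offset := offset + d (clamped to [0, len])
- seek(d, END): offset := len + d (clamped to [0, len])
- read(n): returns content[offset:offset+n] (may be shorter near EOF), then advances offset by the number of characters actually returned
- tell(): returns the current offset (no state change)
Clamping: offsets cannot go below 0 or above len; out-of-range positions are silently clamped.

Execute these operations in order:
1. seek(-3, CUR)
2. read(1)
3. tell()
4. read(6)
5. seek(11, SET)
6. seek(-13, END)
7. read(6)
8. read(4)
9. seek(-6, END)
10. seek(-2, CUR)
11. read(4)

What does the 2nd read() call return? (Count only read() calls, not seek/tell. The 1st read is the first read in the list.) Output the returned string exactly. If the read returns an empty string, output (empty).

After 1 (seek(-3, CUR)): offset=0
After 2 (read(1)): returned '6', offset=1
After 3 (tell()): offset=1
After 4 (read(6)): returned '7CP16O', offset=7
After 5 (seek(11, SET)): offset=11
After 6 (seek(-13, END)): offset=13
After 7 (read(6)): returned '3CKBF1', offset=19
After 8 (read(4)): returned '3KT7', offset=23
After 9 (seek(-6, END)): offset=20
After 10 (seek(-2, CUR)): offset=18
After 11 (read(4)): returned '13KT', offset=22

Answer: 7CP16O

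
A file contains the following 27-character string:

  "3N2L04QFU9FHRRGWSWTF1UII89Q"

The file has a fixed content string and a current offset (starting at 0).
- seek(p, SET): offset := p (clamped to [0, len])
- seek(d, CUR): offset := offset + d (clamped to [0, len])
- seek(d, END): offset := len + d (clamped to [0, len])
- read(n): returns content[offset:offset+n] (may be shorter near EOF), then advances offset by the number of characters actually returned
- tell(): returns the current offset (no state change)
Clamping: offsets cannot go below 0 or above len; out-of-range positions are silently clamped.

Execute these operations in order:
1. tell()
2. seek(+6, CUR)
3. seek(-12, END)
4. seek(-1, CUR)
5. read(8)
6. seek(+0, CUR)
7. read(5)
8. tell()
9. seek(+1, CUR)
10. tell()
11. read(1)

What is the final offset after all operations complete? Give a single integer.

After 1 (tell()): offset=0
After 2 (seek(+6, CUR)): offset=6
After 3 (seek(-12, END)): offset=15
After 4 (seek(-1, CUR)): offset=14
After 5 (read(8)): returned 'GWSWTF1U', offset=22
After 6 (seek(+0, CUR)): offset=22
After 7 (read(5)): returned 'II89Q', offset=27
After 8 (tell()): offset=27
After 9 (seek(+1, CUR)): offset=27
After 10 (tell()): offset=27
After 11 (read(1)): returned '', offset=27

Answer: 27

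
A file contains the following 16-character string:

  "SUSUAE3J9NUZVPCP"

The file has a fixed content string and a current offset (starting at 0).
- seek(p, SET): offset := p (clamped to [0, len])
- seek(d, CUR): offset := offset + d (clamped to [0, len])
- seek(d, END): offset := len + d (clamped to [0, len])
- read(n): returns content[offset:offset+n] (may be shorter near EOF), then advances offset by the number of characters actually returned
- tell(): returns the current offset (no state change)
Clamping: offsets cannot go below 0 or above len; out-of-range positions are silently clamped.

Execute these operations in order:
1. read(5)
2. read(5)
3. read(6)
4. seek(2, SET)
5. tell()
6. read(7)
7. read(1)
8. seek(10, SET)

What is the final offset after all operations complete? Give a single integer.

After 1 (read(5)): returned 'SUSUA', offset=5
After 2 (read(5)): returned 'E3J9N', offset=10
After 3 (read(6)): returned 'UZVPCP', offset=16
After 4 (seek(2, SET)): offset=2
After 5 (tell()): offset=2
After 6 (read(7)): returned 'SUAE3J9', offset=9
After 7 (read(1)): returned 'N', offset=10
After 8 (seek(10, SET)): offset=10

Answer: 10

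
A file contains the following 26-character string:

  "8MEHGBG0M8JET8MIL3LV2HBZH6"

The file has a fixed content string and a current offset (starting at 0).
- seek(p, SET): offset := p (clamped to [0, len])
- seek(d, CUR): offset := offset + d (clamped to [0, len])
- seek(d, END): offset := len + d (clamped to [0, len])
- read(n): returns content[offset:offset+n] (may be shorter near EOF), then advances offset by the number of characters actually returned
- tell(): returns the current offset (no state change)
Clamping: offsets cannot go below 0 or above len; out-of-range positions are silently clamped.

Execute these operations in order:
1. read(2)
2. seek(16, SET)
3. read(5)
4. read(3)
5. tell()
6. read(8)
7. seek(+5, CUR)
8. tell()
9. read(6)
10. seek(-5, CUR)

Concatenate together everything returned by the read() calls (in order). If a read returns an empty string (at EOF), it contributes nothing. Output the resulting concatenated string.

Answer: 8ML3LV2HBZH6

Derivation:
After 1 (read(2)): returned '8M', offset=2
After 2 (seek(16, SET)): offset=16
After 3 (read(5)): returned 'L3LV2', offset=21
After 4 (read(3)): returned 'HBZ', offset=24
After 5 (tell()): offset=24
After 6 (read(8)): returned 'H6', offset=26
After 7 (seek(+5, CUR)): offset=26
After 8 (tell()): offset=26
After 9 (read(6)): returned '', offset=26
After 10 (seek(-5, CUR)): offset=21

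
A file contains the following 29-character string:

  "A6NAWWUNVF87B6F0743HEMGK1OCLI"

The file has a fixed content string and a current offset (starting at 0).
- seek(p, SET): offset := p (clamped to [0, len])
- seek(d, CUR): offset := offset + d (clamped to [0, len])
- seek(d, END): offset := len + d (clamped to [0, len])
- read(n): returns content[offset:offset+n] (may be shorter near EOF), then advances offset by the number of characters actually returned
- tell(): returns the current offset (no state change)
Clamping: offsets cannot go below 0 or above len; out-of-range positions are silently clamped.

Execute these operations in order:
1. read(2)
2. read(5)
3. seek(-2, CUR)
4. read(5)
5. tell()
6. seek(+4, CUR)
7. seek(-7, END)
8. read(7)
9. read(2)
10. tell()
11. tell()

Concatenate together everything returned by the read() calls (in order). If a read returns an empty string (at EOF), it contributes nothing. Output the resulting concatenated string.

Answer: A6NAWWUWUNVFGK1OCLI

Derivation:
After 1 (read(2)): returned 'A6', offset=2
After 2 (read(5)): returned 'NAWWU', offset=7
After 3 (seek(-2, CUR)): offset=5
After 4 (read(5)): returned 'WUNVF', offset=10
After 5 (tell()): offset=10
After 6 (seek(+4, CUR)): offset=14
After 7 (seek(-7, END)): offset=22
After 8 (read(7)): returned 'GK1OCLI', offset=29
After 9 (read(2)): returned '', offset=29
After 10 (tell()): offset=29
After 11 (tell()): offset=29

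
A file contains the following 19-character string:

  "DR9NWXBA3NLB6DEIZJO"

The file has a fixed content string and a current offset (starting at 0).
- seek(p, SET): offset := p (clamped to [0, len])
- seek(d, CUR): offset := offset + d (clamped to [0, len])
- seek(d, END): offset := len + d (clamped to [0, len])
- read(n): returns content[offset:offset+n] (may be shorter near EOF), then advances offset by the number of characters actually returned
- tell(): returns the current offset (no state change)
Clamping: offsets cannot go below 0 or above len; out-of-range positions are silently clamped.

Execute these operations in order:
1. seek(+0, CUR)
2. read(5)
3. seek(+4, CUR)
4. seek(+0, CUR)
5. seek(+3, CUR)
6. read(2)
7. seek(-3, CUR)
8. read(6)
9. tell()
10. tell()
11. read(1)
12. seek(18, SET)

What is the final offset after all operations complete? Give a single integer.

Answer: 18

Derivation:
After 1 (seek(+0, CUR)): offset=0
After 2 (read(5)): returned 'DR9NW', offset=5
After 3 (seek(+4, CUR)): offset=9
After 4 (seek(+0, CUR)): offset=9
After 5 (seek(+3, CUR)): offset=12
After 6 (read(2)): returned '6D', offset=14
After 7 (seek(-3, CUR)): offset=11
After 8 (read(6)): returned 'B6DEIZ', offset=17
After 9 (tell()): offset=17
After 10 (tell()): offset=17
After 11 (read(1)): returned 'J', offset=18
After 12 (seek(18, SET)): offset=18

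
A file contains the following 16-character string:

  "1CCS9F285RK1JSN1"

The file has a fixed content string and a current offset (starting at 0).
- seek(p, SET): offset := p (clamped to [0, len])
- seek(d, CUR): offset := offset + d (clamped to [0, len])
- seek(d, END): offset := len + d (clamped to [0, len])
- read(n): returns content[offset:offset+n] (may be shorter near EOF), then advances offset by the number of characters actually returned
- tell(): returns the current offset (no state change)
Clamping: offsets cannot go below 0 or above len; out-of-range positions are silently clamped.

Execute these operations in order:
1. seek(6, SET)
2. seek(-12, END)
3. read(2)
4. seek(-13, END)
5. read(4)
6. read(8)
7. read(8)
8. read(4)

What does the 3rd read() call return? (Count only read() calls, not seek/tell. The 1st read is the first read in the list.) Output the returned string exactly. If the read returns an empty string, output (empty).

Answer: 85RK1JSN

Derivation:
After 1 (seek(6, SET)): offset=6
After 2 (seek(-12, END)): offset=4
After 3 (read(2)): returned '9F', offset=6
After 4 (seek(-13, END)): offset=3
After 5 (read(4)): returned 'S9F2', offset=7
After 6 (read(8)): returned '85RK1JSN', offset=15
After 7 (read(8)): returned '1', offset=16
After 8 (read(4)): returned '', offset=16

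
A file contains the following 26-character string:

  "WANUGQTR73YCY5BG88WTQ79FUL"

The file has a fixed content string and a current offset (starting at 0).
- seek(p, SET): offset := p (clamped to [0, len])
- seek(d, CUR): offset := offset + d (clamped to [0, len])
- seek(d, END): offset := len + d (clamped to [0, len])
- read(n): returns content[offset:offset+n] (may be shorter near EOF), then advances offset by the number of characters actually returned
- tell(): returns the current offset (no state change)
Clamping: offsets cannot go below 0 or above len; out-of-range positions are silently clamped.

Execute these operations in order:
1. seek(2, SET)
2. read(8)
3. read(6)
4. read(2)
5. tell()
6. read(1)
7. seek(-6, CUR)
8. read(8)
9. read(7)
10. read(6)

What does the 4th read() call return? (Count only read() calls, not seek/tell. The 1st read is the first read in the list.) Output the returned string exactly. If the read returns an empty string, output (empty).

Answer: W

Derivation:
After 1 (seek(2, SET)): offset=2
After 2 (read(8)): returned 'NUGQTR73', offset=10
After 3 (read(6)): returned 'YCY5BG', offset=16
After 4 (read(2)): returned '88', offset=18
After 5 (tell()): offset=18
After 6 (read(1)): returned 'W', offset=19
After 7 (seek(-6, CUR)): offset=13
After 8 (read(8)): returned '5BG88WTQ', offset=21
After 9 (read(7)): returned '79FUL', offset=26
After 10 (read(6)): returned '', offset=26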